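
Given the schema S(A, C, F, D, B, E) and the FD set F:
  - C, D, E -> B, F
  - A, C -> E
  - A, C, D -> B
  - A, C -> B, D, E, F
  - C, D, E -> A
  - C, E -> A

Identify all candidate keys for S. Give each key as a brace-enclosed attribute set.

{C} never appears on the right of any FD, so every key must include it.
{A, C}⁺ = {A, B, C, D, E, F}, which is every attribute, so {A, C} is a candidate key.
{C, E}⁺ = {A, B, C, D, E, F}, which is every attribute, so {C, E} is a candidate key.
These are minimal and exhaustive — every other superkey contains one of them.

{A, C}, {C, E}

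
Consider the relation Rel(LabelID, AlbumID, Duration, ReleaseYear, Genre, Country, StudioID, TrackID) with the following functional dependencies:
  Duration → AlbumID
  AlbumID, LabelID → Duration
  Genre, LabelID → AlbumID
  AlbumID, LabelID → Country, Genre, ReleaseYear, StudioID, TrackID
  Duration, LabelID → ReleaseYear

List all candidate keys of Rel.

{LabelID} never appears on the right of any FD, so every key must include it.
{AlbumID, LabelID}⁺ = {AlbumID, Country, Duration, Genre, LabelID, ReleaseYear, StudioID, TrackID} — all of the relation — so {AlbumID, LabelID} is a candidate key.
{Duration, LabelID}⁺ = {AlbumID, Country, Duration, Genre, LabelID, ReleaseYear, StudioID, TrackID} — all of the relation — so {Duration, LabelID} is a candidate key.
{Genre, LabelID}⁺ = {AlbumID, Country, Duration, Genre, LabelID, ReleaseYear, StudioID, TrackID} — all of the relation — so {Genre, LabelID} is a candidate key.
No proper subset of any of these is a key, and no other minimal superkey exists.

{AlbumID, LabelID}, {Duration, LabelID}, {Genre, LabelID}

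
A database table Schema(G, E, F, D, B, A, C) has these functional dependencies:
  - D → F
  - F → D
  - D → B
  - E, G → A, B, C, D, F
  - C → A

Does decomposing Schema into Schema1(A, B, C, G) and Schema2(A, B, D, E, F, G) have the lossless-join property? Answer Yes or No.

No

Schema1 ∩ Schema2 = {A, B, G}; its closure under F is {A, B, G}.
The closure covers neither Schema1 nor Schema2 entirely; the join is not lossless.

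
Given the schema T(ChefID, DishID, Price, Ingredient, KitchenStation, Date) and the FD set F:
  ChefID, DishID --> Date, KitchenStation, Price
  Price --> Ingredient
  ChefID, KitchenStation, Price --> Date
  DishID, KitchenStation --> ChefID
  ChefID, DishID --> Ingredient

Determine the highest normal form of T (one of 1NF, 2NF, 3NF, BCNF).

Candidate keys: {ChefID, DishID}, {DishID, KitchenStation}. Prime attributes: {ChefID, DishID, KitchenStation}.
Price --> Ingredient: {Price}⁺ = {Ingredient, Price}, which is not all of the attributes, so the left side is not a superkey — BCNF is violated.
Price --> Ingredient has non-prime {Ingredient} on the right and a non-superkey on the left, so 3NF fails.
Checking every proper subset of each key, none determines a non-prime attribute — 2NF is satisfied.

2NF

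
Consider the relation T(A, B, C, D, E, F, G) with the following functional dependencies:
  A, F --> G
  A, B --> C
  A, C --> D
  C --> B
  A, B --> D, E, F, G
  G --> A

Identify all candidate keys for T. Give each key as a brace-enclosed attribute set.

{A, B}⁺ = {A, B, C, D, E, F, G} — all of the relation — so {A, B} is a candidate key.
{A, C}⁺ = {A, B, C, D, E, F, G} — all of the relation — so {A, C} is a candidate key.
{B, G}⁺ = {A, B, C, D, E, F, G} — all of the relation — so {B, G} is a candidate key.
{C, G}⁺ = {A, B, C, D, E, F, G} — all of the relation — so {C, G} is a candidate key.
Any other superkey properly contains one of these, so there are no further candidate keys.

{A, B}, {A, C}, {B, G}, {C, G}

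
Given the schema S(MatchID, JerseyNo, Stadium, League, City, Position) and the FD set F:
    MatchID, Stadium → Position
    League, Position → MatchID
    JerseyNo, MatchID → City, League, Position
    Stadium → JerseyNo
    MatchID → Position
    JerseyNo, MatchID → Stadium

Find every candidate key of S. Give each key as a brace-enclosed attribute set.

{JerseyNo, League, Position}, {JerseyNo, MatchID}, {League, Position, Stadium}, {MatchID, Stadium}

Closure of {JerseyNo, MatchID} is {City, JerseyNo, League, MatchID, Position, Stadium}, the whole schema; {JerseyNo, MatchID} is a candidate key.
Closure of {MatchID, Stadium} is {City, JerseyNo, League, MatchID, Position, Stadium}, the whole schema; {MatchID, Stadium} is a candidate key.
Closure of {JerseyNo, League, Position} is {City, JerseyNo, League, MatchID, Position, Stadium}, the whole schema; {JerseyNo, League, Position} is a candidate key.
Closure of {League, Position, Stadium} is {City, JerseyNo, League, MatchID, Position, Stadium}, the whole schema; {League, Position, Stadium} is a candidate key.
No proper subset of any of these is a key, and no other minimal superkey exists.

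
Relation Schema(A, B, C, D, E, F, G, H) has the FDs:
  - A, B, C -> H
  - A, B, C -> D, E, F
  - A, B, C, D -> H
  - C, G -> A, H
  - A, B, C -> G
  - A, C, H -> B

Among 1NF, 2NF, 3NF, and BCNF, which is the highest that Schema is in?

Candidate keys: {A, B, C}, {A, C, H}, {C, G}. Prime attributes: {A, B, C, G, H}.
Each dependency's left side is a superkey — BCNF holds.

BCNF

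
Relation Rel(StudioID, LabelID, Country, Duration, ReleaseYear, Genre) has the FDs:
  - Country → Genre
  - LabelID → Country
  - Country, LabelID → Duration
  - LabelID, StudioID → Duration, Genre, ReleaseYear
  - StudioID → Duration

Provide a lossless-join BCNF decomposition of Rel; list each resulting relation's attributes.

{Country, Duration, LabelID}; {Country, Genre}; {LabelID, ReleaseYear, StudioID}

Candidate key of the original relation: {LabelID, StudioID}.
In {Country, Duration, Genre, LabelID, ReleaseYear, StudioID}, {Country} is not a superkey ({Country}⁺ restricted to this set is {Country, Genre}), so split on Country → Genre into {Country, Genre} and {Country, Duration, LabelID, ReleaseYear, StudioID}.
{Country, Genre} has no BCNF violation.
In {Country, Duration, LabelID, ReleaseYear, StudioID}, {LabelID} is not a superkey ({LabelID}⁺ restricted to this set is {Country, Duration, LabelID}), so split on LabelID → Country, Duration into {Country, Duration, LabelID} and {LabelID, ReleaseYear, StudioID}.
{Country, Duration, LabelID} has no BCNF violation.
{LabelID, ReleaseYear, StudioID} has no BCNF violation.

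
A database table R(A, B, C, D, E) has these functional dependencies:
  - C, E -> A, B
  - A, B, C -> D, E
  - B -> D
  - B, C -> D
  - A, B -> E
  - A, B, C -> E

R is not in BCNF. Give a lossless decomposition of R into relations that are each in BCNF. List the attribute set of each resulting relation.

{A, B, C}; {A, B, E}; {B, D}

Candidate keys of the original relation: {A, B, C}, {C, E}.
In {A, B, C, D, E}, {B} is not a superkey ({B}⁺ restricted to this set is {B, D}), so split on B -> D into {B, D} and {A, B, C, E}.
{B, D} is in BCNF.
In {A, B, C, E}, {A, B} is not a superkey ({A, B}⁺ restricted to this set is {A, B, E}), so split on A, B -> E into {A, B, E} and {A, B, C}.
{A, B, E} is in BCNF.
{A, B, C} is in BCNF.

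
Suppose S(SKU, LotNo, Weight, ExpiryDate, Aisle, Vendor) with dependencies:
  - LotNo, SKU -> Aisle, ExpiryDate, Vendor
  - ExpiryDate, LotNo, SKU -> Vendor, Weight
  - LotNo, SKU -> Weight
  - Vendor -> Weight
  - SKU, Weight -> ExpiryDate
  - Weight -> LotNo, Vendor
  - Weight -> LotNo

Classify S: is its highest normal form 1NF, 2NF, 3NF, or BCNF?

Candidate keys: {LotNo, SKU}, {SKU, Vendor}, {SKU, Weight}. Prime attributes: {LotNo, SKU, Vendor, Weight}.
Vendor -> Weight: {Vendor}⁺ = {LotNo, Vendor, Weight}, which is not all of the attributes, so the left side is not a superkey — BCNF is violated.
Since {Weight} ⊆ prime attributes and every other non-superkey FD also has a prime right side, the schema is in 3NF.

3NF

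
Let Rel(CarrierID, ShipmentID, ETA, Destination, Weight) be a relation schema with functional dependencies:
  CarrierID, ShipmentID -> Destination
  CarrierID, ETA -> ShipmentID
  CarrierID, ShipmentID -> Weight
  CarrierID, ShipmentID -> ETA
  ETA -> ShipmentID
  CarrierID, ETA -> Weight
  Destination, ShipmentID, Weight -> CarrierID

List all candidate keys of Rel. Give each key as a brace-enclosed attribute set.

{CarrierID, ETA}, {CarrierID, ShipmentID}, {Destination, ETA, Weight}, {Destination, ShipmentID, Weight}

{CarrierID, ETA}⁺ = {CarrierID, Destination, ETA, ShipmentID, Weight}, which is every attribute, so {CarrierID, ETA} is a candidate key.
{CarrierID, ShipmentID}⁺ = {CarrierID, Destination, ETA, ShipmentID, Weight}, which is every attribute, so {CarrierID, ShipmentID} is a candidate key.
{Destination, ETA, Weight}⁺ = {CarrierID, Destination, ETA, ShipmentID, Weight}, which is every attribute, so {Destination, ETA, Weight} is a candidate key.
{Destination, ShipmentID, Weight}⁺ = {CarrierID, Destination, ETA, ShipmentID, Weight}, which is every attribute, so {Destination, ShipmentID, Weight} is a candidate key.
Any other superkey properly contains one of these, so there are no further candidate keys.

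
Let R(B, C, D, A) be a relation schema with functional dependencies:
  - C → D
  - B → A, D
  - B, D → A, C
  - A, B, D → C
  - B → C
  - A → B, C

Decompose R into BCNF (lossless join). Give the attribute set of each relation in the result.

Candidate keys of the original relation: {A}, {B}.
{A, B, C, D}: {C} determines {C, D} here but is not a superkey — split on C → D, giving {C, D} and {A, B, C}.
{C, D}: every determinant is a superkey — BCNF.
{A, B, C}: every determinant is a superkey — BCNF.

{A, B, C}; {C, D}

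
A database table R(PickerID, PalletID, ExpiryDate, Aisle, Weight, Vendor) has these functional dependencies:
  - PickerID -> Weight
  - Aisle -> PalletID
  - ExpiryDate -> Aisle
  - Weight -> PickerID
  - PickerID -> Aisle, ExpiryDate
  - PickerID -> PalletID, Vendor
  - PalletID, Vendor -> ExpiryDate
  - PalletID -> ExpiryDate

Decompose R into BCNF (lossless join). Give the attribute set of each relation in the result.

Candidate keys of the original relation: {PickerID}, {Weight}.
In {Aisle, ExpiryDate, PalletID, PickerID, Vendor, Weight}, {Aisle} is not a superkey ({Aisle}⁺ restricted to this set is {Aisle, ExpiryDate, PalletID}), so split on Aisle -> ExpiryDate, PalletID into {Aisle, ExpiryDate, PalletID} and {Aisle, PickerID, Vendor, Weight}.
{Aisle, ExpiryDate, PalletID} has no BCNF violation.
{Aisle, PickerID, Vendor, Weight} has no BCNF violation.

{Aisle, ExpiryDate, PalletID}; {Aisle, PickerID, Vendor, Weight}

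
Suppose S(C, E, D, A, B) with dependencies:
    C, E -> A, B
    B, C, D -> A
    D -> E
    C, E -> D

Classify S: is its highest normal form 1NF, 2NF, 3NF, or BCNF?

Candidate keys: {C, D}, {C, E}. Prime attributes: {C, D, E}.
D -> E: {D}⁺ = {D, E}, which is not all of the attributes, so the left side is not a superkey — BCNF is violated.
Its right-hand attributes {E} are all prime, as are those of every other non-superkey FD — the relation is in 3NF.

3NF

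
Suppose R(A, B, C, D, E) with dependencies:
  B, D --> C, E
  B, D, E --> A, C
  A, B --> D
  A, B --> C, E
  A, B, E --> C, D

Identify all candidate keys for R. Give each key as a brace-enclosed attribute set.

{A, B}, {B, D}

Attributes never on any right-hand side: {B} — every candidate key must contain it.
{A, B}⁺ = {A, B, C, D, E}, which is every attribute, so {A, B} is a candidate key.
{B, D}⁺ = {A, B, C, D, E}, which is every attribute, so {B, D} is a candidate key.
Any other superkey properly contains one of these, so there are no further candidate keys.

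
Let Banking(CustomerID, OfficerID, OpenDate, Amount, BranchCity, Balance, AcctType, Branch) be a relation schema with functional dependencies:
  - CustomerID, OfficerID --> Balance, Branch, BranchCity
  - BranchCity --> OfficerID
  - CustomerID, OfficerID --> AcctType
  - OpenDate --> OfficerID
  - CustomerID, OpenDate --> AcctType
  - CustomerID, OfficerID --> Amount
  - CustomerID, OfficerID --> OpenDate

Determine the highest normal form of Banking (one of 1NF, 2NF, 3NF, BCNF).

3NF

Candidate keys: {BranchCity, CustomerID}, {CustomerID, OfficerID}, {CustomerID, OpenDate}. Prime attributes: {BranchCity, CustomerID, OfficerID, OpenDate}.
BranchCity --> OfficerID breaks BCNF: {BranchCity}⁺ = {BranchCity, OfficerID}, so {BranchCity} is not a superkey.
Since {OfficerID} ⊆ prime attributes and every other non-superkey FD also has a prime right side, the schema is in 3NF.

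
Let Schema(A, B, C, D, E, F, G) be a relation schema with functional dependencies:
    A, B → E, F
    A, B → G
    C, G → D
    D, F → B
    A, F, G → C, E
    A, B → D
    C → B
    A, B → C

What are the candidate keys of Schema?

{A} never appears on the right of any FD, so every key must include it.
Closure of {A, B} is {A, B, C, D, E, F, G}, the whole schema; {A, B} is a candidate key.
Closure of {A, C} is {A, B, C, D, E, F, G}, the whole schema; {A, C} is a candidate key.
Closure of {A, D, F} is {A, B, C, D, E, F, G}, the whole schema; {A, D, F} is a candidate key.
Closure of {A, F, G} is {A, B, C, D, E, F, G}, the whole schema; {A, F, G} is a candidate key.
These are minimal and exhaustive — every other superkey contains one of them.

{A, B}, {A, C}, {A, D, F}, {A, F, G}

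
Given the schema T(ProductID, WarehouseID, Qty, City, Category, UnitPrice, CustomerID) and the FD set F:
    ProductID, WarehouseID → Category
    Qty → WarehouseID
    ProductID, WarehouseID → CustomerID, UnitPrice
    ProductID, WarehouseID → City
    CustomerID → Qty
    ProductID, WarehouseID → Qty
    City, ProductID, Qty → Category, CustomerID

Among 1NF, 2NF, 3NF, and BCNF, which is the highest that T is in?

3NF

Candidate keys: {CustomerID, ProductID}, {ProductID, Qty}, {ProductID, WarehouseID}. Prime attributes: {CustomerID, ProductID, Qty, WarehouseID}.
For Qty → WarehouseID we have {Qty}⁺ = {Qty, WarehouseID}; {Qty} is not a superkey, so BCNF fails.
Since {WarehouseID} ⊆ prime attributes and every other non-superkey FD also has a prime right side, the schema is in 3NF.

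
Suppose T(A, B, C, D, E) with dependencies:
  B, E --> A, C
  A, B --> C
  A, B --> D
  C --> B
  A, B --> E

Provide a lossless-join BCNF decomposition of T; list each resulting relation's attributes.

Candidate keys of the original relation: {A, B}, {A, C}, {B, E}, {C, E}.
Within {A, B, C, D, E}: {C}⁺ ∩ {A, B, C, D, E} = {B, C}, not the whole set, so C --> B violates BCNF; decompose into {B, C} and {A, C, D, E}.
{B, C} has no BCNF violation.
{A, C, D, E} has no BCNF violation.

{A, C, D, E}; {B, C}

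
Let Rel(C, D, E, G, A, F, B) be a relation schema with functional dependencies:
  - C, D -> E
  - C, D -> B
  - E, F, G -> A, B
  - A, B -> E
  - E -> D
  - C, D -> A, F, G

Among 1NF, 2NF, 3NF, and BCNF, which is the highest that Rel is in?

3NF

Candidate keys: {A, B, C}, {C, D}, {C, E}. Prime attributes: {A, B, C, D, E}.
E, F, G -> A, B: {E, F, G}⁺ = {A, B, D, E, F, G}, which is not all of the attributes, so the left side is not a superkey — BCNF is violated.
Its right-hand attributes {A, B} are all prime, as are those of every other non-superkey FD — the relation is in 3NF.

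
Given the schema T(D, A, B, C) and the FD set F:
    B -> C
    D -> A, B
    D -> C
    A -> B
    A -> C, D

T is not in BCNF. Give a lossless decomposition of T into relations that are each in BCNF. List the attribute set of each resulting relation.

Candidate keys of the original relation: {A}, {D}.
{A, B, C, D}: {B} determines {B, C} here but is not a superkey — split on B -> C, giving {B, C} and {A, B, D}.
{B, C} is in BCNF.
{A, B, D} is in BCNF.

{A, B, D}; {B, C}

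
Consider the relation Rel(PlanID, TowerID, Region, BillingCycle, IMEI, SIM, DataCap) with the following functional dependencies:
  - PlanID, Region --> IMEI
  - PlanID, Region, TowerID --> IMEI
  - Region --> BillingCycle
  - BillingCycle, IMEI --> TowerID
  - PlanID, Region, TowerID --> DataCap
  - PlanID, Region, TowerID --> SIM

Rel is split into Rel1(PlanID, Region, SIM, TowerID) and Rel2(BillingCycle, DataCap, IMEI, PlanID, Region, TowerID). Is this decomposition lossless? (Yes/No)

Common attributes: {PlanID, Region, TowerID}; their closure is {BillingCycle, DataCap, IMEI, PlanID, Region, SIM, TowerID}.
Since Rel1 ⊆ {BillingCycle, DataCap, IMEI, PlanID, Region, SIM, TowerID}, the intersection is a superkey of Rel1; the decomposition is lossless.

Yes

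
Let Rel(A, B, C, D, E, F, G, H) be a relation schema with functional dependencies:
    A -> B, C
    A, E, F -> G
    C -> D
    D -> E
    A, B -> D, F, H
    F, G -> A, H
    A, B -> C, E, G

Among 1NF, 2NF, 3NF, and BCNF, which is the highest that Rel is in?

2NF

Candidate keys: {A}, {F, G}. Prime attributes: {A, F, G}.
C -> D breaks BCNF: {C}⁺ = {C, D, E}, so {C} is not a superkey.
C -> D has non-prime {D} on the right and a non-superkey on the left, so 3NF fails.
No non-prime attribute depends on a proper subset of any candidate key, so 2NF holds.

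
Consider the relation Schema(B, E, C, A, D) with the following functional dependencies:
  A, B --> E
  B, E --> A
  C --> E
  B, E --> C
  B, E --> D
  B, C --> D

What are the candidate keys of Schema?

No FD produces {B}, so it must be in every candidate key.
{A, B} is a candidate key since {A, B}⁺ = {A, B, C, D, E} covers every attribute.
{B, C} is a candidate key since {B, C}⁺ = {A, B, C, D, E} covers every attribute.
{B, E} is a candidate key since {B, E}⁺ = {A, B, C, D, E} covers every attribute.
These are minimal and exhaustive — every other superkey contains one of them.

{A, B}, {B, C}, {B, E}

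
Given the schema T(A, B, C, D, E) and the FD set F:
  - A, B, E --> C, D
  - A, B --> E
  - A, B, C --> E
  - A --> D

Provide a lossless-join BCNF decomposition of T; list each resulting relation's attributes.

{A, B, C, E}; {A, D}

Candidate key of the original relation: {A, B}.
{A, B, C, D, E}: {A} determines {A, D} here but is not a superkey — split on A --> D, giving {A, D} and {A, B, C, E}.
{A, D} is in BCNF.
{A, B, C, E} is in BCNF.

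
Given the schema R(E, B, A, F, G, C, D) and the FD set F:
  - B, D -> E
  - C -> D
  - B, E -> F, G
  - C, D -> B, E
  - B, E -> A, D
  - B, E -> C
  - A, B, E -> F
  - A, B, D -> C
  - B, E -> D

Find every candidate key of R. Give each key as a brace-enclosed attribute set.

{B, D}, {B, E}, {C}

{C}⁺ = {A, B, C, D, E, F, G}, which is every attribute, so {C} is a candidate key.
{B, D}⁺ = {A, B, C, D, E, F, G}, which is every attribute, so {B, D} is a candidate key.
{B, E}⁺ = {A, B, C, D, E, F, G}, which is every attribute, so {B, E} is a candidate key.
These are minimal and exhaustive — every other superkey contains one of them.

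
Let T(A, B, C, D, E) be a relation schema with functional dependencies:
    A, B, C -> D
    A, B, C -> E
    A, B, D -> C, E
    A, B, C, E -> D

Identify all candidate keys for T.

{A, B, C}, {A, B, D}

Attributes never on any right-hand side: {A, B} — every candidate key must contain all of them.
{A, B, C} is a candidate key since {A, B, C}⁺ = {A, B, C, D, E} covers every attribute.
{A, B, D} is a candidate key since {A, B, D}⁺ = {A, B, C, D, E} covers every attribute.
Any other superkey properly contains one of these, so there are no further candidate keys.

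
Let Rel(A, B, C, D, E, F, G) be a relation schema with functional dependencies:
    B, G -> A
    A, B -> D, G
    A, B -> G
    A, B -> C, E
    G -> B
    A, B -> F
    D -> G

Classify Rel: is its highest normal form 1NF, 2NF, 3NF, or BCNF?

Candidate keys: {A, B}, {D}, {G}. Prime attributes: {A, B, D, G}.
Each dependency's left side is a superkey — BCNF holds.

BCNF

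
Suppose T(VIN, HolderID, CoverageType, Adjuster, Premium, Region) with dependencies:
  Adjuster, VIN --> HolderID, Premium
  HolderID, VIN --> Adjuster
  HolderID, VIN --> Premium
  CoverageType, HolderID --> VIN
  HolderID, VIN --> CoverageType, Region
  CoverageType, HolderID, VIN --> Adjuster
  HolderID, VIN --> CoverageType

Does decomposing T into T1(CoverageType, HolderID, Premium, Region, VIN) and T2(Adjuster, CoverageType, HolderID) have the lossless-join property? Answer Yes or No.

Common attributes: {CoverageType, HolderID}; their closure is {Adjuster, CoverageType, HolderID, Premium, Region, VIN}.
T1 is contained in that closure, so T1 ∩ T2 --> T1 holds and the join is lossless.

Yes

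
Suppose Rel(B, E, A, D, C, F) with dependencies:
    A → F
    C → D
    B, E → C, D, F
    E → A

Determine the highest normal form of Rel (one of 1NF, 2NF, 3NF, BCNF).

1NF

Candidate key: {B, E}. Prime attributes: {B, E}.
A → F: {A}⁺ = {A, F}, which is not all of the attributes, so the left side is not a superkey — BCNF is violated.
Because {F} is non-prime and the left side of A → F is not a superkey, the relation is not in 3NF.
Since {E} ⊂ {B, E} and {E}⁺ ⊇ {A, F} with {A, F} non-prime, there is a partial dependency; 2NF fails.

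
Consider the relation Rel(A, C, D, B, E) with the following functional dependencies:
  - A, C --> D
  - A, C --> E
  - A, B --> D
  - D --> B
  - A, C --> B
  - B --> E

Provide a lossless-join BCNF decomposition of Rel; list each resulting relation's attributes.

{A, B, C}; {A, D}; {B, D}; {B, E}

Candidate key of the original relation: {A, C}.
In {A, B, C, D, E}, {A, B} is not a superkey ({A, B}⁺ restricted to this set is {A, B, D, E}), so split on A, B --> D, E into {A, B, D, E} and {A, B, C}.
In {A, B, D, E}, {D} is not a superkey ({D}⁺ restricted to this set is {B, D, E}), so split on D --> B, E into {B, D, E} and {A, D}.
In {B, D, E}, {B} is not a superkey ({B}⁺ restricted to this set is {B, E}), so split on B --> E into {B, E} and {B, D}.
{B, E} has no BCNF violation.
{B, D} has no BCNF violation.
{A, D} has no BCNF violation.
{A, B, C} has no BCNF violation.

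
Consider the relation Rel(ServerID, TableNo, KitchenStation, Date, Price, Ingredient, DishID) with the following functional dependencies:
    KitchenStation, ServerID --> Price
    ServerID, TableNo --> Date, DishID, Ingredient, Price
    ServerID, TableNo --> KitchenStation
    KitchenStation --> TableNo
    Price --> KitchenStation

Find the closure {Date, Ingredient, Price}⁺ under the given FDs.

Start with {Date, Ingredient, Price}.
Price --> KitchenStation applies; add {KitchenStation} → now {Date, Ingredient, KitchenStation, Price}.
KitchenStation --> TableNo applies; add {TableNo} → now {Date, Ingredient, KitchenStation, Price, TableNo}.
No further FD applies.

{Date, Ingredient, KitchenStation, Price, TableNo}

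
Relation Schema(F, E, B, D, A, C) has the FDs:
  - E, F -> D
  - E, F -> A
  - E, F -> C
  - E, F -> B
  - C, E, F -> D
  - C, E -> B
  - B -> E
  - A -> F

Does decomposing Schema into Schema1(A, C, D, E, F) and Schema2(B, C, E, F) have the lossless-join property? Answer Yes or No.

Yes

Schema1 ∩ Schema2 = {C, E, F}; its closure under F is {A, B, C, D, E, F}.
Since Schema1 ⊆ {A, B, C, D, E, F}, the intersection is a superkey of Schema1; the decomposition is lossless.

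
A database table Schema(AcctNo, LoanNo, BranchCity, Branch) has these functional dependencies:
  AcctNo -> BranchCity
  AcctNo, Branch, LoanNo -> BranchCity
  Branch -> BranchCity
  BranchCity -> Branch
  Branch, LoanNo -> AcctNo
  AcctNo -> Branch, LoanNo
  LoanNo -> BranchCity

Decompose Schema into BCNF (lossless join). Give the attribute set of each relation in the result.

Candidate keys of the original relation: {AcctNo}, {LoanNo}.
In {AcctNo, Branch, BranchCity, LoanNo}, {Branch} is not a superkey ({Branch}⁺ restricted to this set is {Branch, BranchCity}), so split on Branch -> BranchCity into {Branch, BranchCity} and {AcctNo, Branch, LoanNo}.
{Branch, BranchCity} is in BCNF.
{AcctNo, Branch, LoanNo} is in BCNF.

{AcctNo, Branch, LoanNo}; {Branch, BranchCity}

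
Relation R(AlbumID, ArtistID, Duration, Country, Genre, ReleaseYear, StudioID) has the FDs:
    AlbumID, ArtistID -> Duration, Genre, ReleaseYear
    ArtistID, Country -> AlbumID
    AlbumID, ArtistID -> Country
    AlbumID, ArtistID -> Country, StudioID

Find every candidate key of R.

{AlbumID, ArtistID}, {ArtistID, Country}

{ArtistID} never appears on the right of any FD, so every key must include it.
Closure of {AlbumID, ArtistID} is {AlbumID, ArtistID, Country, Duration, Genre, ReleaseYear, StudioID}, the whole schema; {AlbumID, ArtistID} is a candidate key.
Closure of {ArtistID, Country} is {AlbumID, ArtistID, Country, Duration, Genre, ReleaseYear, StudioID}, the whole schema; {ArtistID, Country} is a candidate key.
These are minimal and exhaustive — every other superkey contains one of them.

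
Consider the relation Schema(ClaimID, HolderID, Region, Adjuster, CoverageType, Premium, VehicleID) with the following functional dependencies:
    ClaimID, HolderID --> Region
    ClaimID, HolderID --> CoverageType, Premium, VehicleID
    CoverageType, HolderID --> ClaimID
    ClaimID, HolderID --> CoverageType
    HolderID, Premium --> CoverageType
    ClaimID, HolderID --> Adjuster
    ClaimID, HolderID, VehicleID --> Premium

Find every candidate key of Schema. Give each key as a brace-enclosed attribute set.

{HolderID} never appears on the right of any FD, so every key must include it.
{ClaimID, HolderID}⁺ = {Adjuster, ClaimID, CoverageType, HolderID, Premium, Region, VehicleID} — all of the relation — so {ClaimID, HolderID} is a candidate key.
{CoverageType, HolderID}⁺ = {Adjuster, ClaimID, CoverageType, HolderID, Premium, Region, VehicleID} — all of the relation — so {CoverageType, HolderID} is a candidate key.
{HolderID, Premium}⁺ = {Adjuster, ClaimID, CoverageType, HolderID, Premium, Region, VehicleID} — all of the relation — so {HolderID, Premium} is a candidate key.
These are minimal and exhaustive — every other superkey contains one of them.

{ClaimID, HolderID}, {CoverageType, HolderID}, {HolderID, Premium}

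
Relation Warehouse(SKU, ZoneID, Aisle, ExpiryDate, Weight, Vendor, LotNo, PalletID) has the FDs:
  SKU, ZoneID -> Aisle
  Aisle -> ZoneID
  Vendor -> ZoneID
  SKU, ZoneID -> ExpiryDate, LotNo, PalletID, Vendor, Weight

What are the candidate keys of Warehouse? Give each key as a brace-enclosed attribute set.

{Aisle, SKU}, {SKU, Vendor}, {SKU, ZoneID}

{SKU} never appears on the right of any FD, so every key must include it.
Closure of {Aisle, SKU} is {Aisle, ExpiryDate, LotNo, PalletID, SKU, Vendor, Weight, ZoneID}, the whole schema; {Aisle, SKU} is a candidate key.
Closure of {SKU, Vendor} is {Aisle, ExpiryDate, LotNo, PalletID, SKU, Vendor, Weight, ZoneID}, the whole schema; {SKU, Vendor} is a candidate key.
Closure of {SKU, ZoneID} is {Aisle, ExpiryDate, LotNo, PalletID, SKU, Vendor, Weight, ZoneID}, the whole schema; {SKU, ZoneID} is a candidate key.
No proper subset of any of these is a key, and no other minimal superkey exists.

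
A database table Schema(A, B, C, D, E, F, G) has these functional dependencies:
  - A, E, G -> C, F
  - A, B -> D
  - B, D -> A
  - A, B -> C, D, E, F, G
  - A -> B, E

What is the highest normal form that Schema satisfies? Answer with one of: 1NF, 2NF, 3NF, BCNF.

BCNF

Candidate keys: {A}, {B, D}. Prime attributes: {A, B, D}.
Each dependency's left side is a superkey — BCNF holds.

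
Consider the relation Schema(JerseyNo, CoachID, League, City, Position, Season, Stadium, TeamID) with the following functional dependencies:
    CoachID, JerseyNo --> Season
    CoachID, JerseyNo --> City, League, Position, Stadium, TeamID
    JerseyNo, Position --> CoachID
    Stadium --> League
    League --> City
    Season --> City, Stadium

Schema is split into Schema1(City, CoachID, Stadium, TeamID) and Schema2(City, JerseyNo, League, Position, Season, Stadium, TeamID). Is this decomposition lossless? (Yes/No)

Common attributes: {City, Stadium, TeamID}; their closure is {City, League, Stadium, TeamID}.
The closure covers neither Schema1 nor Schema2 entirely; the join is not lossless.

No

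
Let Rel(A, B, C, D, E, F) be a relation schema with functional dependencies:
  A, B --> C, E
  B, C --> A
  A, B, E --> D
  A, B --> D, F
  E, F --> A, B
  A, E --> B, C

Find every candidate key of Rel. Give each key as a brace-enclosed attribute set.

{A, B}, {A, E}, {B, C}, {E, F}

{A, B}⁺ = {A, B, C, D, E, F}, which is every attribute, so {A, B} is a candidate key.
{A, E}⁺ = {A, B, C, D, E, F}, which is every attribute, so {A, E} is a candidate key.
{B, C}⁺ = {A, B, C, D, E, F}, which is every attribute, so {B, C} is a candidate key.
{E, F}⁺ = {A, B, C, D, E, F}, which is every attribute, so {E, F} is a candidate key.
Any other superkey properly contains one of these, so there are no further candidate keys.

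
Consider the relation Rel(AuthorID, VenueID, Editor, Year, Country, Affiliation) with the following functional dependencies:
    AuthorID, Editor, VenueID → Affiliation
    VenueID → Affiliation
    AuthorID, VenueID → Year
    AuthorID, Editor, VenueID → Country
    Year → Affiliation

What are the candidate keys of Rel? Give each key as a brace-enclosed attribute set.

Attributes never on any right-hand side: {AuthorID, Editor, VenueID} — every candidate key must contain all of them.
{AuthorID, Editor, VenueID} is a candidate key since {AuthorID, Editor, VenueID}⁺ = {Affiliation, AuthorID, Country, Editor, VenueID, Year} covers every attribute.
Every other attribute set either contains this one or has a smaller closure.

{AuthorID, Editor, VenueID}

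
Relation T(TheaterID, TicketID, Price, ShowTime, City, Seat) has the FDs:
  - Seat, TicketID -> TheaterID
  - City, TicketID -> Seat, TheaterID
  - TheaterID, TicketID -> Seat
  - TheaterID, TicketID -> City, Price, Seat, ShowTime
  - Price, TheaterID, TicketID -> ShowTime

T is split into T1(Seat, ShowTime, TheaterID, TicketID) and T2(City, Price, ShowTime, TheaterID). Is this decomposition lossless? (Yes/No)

Common attributes: {ShowTime, TheaterID}; their closure is {ShowTime, TheaterID}.
Neither T1 nor T2 is contained in that closure, so the decomposition is lossy.

No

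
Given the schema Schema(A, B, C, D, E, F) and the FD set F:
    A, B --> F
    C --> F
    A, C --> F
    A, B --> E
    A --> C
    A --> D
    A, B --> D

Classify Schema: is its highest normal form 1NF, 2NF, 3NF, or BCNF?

Candidate key: {A, B}. Prime attributes: {A, B}.
C --> F breaks BCNF: {C}⁺ = {C, F}, so {C} is not a superkey.
C --> F determines the non-prime attribute {F} from a non-superkey — 3NF is violated.
{A} is a proper subset of the key {A, B}, and {A}⁺ contains the non-prime attributes {C, D, F} — a partial dependency, so 2NF is violated.

1NF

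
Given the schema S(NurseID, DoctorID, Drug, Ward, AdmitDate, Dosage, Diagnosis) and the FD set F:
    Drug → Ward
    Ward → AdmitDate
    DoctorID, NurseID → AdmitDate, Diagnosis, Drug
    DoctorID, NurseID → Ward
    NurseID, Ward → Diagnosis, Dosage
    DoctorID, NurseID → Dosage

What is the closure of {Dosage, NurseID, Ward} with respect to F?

{AdmitDate, Diagnosis, Dosage, NurseID, Ward}

Start with {Dosage, NurseID, Ward}.
Ward → AdmitDate applies; add {AdmitDate} → now {AdmitDate, Dosage, NurseID, Ward}.
NurseID, Ward → Diagnosis, Dosage applies; add {Diagnosis} → now {AdmitDate, Diagnosis, Dosage, NurseID, Ward}.
No further FD applies.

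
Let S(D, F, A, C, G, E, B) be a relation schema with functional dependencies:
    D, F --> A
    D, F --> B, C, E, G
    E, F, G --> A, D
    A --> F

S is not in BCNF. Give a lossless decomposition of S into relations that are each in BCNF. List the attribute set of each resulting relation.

Candidate keys of the original relation: {A, D}, {A, E, G}, {D, F}, {E, F, G}.
{A, B, C, D, E, F, G}: {A} determines {A, F} here but is not a superkey — split on A --> F, giving {A, F} and {A, B, C, D, E, G}.
{A, F} has no BCNF violation.
{A, B, C, D, E, G} has no BCNF violation.

{A, B, C, D, E, G}; {A, F}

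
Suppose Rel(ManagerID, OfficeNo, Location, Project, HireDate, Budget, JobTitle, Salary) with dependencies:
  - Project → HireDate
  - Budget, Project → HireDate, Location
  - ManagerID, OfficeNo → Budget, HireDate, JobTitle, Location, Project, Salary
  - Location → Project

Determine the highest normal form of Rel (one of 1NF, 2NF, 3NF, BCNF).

Candidate key: {ManagerID, OfficeNo}. Prime attributes: {ManagerID, OfficeNo}.
For Project → HireDate we have {Project}⁺ = {HireDate, Project}; {Project} is not a superkey, so BCNF fails.
Because {HireDate} is non-prime and the left side of Project → HireDate is not a superkey, the relation is not in 3NF.
No non-prime attribute depends on a proper subset of any candidate key, so 2NF holds.

2NF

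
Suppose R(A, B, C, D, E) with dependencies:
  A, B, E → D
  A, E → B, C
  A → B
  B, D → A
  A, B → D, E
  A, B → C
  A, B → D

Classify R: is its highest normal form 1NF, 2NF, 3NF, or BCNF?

Candidate keys: {A}, {B, D}. Prime attributes: {A, B, D}.
Every FD has a superkey on the left, so the relation is in BCNF.

BCNF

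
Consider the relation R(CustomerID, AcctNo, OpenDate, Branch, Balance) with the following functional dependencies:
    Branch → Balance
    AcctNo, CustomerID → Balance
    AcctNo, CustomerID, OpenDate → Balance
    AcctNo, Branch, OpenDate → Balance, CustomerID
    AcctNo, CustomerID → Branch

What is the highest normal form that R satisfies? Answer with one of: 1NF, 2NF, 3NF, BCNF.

1NF

Candidate keys: {AcctNo, Branch, OpenDate}, {AcctNo, CustomerID, OpenDate}. Prime attributes: {AcctNo, Branch, CustomerID, OpenDate}.
Branch → Balance: {Branch}⁺ = {Balance, Branch}, which is not all of the attributes, so the left side is not a superkey — BCNF is violated.
Branch → Balance determines the non-prime attribute {Balance} from a non-superkey — 3NF is violated.
Since {Branch} ⊂ {AcctNo, Branch, OpenDate} and {Branch}⁺ ⊇ {Balance} with {Balance} non-prime, there is a partial dependency; 2NF fails.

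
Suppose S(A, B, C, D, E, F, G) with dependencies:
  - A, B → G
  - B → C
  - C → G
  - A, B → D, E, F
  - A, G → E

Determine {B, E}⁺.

Start with {B, E}.
B → C applies; add {C} → now {B, C, E}.
C → G applies; add {G} → now {B, C, E, G}.
No further FD applies.

{B, C, E, G}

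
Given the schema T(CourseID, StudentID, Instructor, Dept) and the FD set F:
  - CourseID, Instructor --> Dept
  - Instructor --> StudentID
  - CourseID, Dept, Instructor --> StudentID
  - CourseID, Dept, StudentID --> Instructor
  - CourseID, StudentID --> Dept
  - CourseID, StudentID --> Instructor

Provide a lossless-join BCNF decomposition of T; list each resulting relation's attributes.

Candidate keys of the original relation: {CourseID, Instructor}, {CourseID, StudentID}.
Within {CourseID, Dept, Instructor, StudentID}: {Instructor}⁺ ∩ {CourseID, Dept, Instructor, StudentID} = {Instructor, StudentID}, not the whole set, so Instructor --> StudentID violates BCNF; decompose into {Instructor, StudentID} and {CourseID, Dept, Instructor}.
{Instructor, StudentID}: every determinant is a superkey — BCNF.
{CourseID, Dept, Instructor}: every determinant is a superkey — BCNF.

{CourseID, Dept, Instructor}; {Instructor, StudentID}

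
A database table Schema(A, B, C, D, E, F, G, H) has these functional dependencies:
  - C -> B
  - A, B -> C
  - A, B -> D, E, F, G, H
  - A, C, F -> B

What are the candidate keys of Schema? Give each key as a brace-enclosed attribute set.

{A, B}, {A, C}

Attributes never on any right-hand side: {A} — every candidate key must contain it.
{A, B}⁺ = {A, B, C, D, E, F, G, H} — all of the relation — so {A, B} is a candidate key.
{A, C}⁺ = {A, B, C, D, E, F, G, H} — all of the relation — so {A, C} is a candidate key.
No proper subset of any of these is a key, and no other minimal superkey exists.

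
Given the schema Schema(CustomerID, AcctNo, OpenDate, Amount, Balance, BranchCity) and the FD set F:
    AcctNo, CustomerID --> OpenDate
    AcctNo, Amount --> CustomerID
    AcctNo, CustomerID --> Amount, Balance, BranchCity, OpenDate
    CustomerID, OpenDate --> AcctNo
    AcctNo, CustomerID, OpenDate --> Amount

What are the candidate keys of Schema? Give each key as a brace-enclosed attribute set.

Closure of {AcctNo, Amount} is {AcctNo, Amount, Balance, BranchCity, CustomerID, OpenDate}, the whole schema; {AcctNo, Amount} is a candidate key.
Closure of {AcctNo, CustomerID} is {AcctNo, Amount, Balance, BranchCity, CustomerID, OpenDate}, the whole schema; {AcctNo, CustomerID} is a candidate key.
Closure of {CustomerID, OpenDate} is {AcctNo, Amount, Balance, BranchCity, CustomerID, OpenDate}, the whole schema; {CustomerID, OpenDate} is a candidate key.
These are minimal and exhaustive — every other superkey contains one of them.

{AcctNo, Amount}, {AcctNo, CustomerID}, {CustomerID, OpenDate}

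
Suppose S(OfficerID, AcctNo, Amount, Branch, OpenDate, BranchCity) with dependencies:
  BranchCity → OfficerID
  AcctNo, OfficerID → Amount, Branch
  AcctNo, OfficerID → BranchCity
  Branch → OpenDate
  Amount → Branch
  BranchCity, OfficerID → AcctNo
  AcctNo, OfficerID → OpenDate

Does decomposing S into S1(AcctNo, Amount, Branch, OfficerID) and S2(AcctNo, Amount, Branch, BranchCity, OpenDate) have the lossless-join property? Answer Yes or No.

S1 ∩ S2 = {AcctNo, Amount, Branch}; its closure under F is {AcctNo, Amount, Branch, OpenDate}.
The closure covers neither S1 nor S2 entirely; the join is not lossless.

No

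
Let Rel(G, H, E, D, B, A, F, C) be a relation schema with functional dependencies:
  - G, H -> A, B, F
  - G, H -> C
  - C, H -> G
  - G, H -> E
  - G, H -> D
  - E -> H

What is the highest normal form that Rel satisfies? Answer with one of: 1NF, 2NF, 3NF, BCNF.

3NF

Candidate keys: {C, E}, {C, H}, {E, G}, {G, H}. Prime attributes: {C, E, G, H}.
E -> H: {E}⁺ = {E, H}, which is not all of the attributes, so the left side is not a superkey — BCNF is violated.
But every attribute on its right side ({H}) is prime, and the same holds for every other non-superkey FD, so 3NF still holds.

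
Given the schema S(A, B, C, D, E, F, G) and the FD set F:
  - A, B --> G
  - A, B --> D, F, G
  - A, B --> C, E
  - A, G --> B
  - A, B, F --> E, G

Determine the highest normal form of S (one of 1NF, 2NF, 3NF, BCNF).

Candidate keys: {A, B}, {A, G}. Prime attributes: {A, B, G}.
Every FD has a superkey on the left, so the relation is in BCNF.

BCNF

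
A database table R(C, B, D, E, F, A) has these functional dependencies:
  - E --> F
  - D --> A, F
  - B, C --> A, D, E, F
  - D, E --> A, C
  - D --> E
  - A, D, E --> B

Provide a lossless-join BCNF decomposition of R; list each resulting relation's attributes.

{A, B, C, D, E}; {E, F}

Candidate keys of the original relation: {B, C}, {D}.
In {A, B, C, D, E, F}, {E} is not a superkey ({E}⁺ restricted to this set is {E, F}), so split on E --> F into {E, F} and {A, B, C, D, E}.
{E, F}: every determinant is a superkey — BCNF.
{A, B, C, D, E}: every determinant is a superkey — BCNF.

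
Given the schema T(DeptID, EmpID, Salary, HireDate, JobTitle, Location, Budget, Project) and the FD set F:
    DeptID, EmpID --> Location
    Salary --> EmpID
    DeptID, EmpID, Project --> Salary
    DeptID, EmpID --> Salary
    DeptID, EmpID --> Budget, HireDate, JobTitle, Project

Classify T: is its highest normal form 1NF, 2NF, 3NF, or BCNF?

Candidate keys: {DeptID, EmpID}, {DeptID, Salary}. Prime attributes: {DeptID, EmpID, Salary}.
Salary --> EmpID breaks BCNF: {Salary}⁺ = {EmpID, Salary}, so {Salary} is not a superkey.
But every attribute on its right side ({EmpID}) is prime, and the same holds for every other non-superkey FD, so 3NF still holds.

3NF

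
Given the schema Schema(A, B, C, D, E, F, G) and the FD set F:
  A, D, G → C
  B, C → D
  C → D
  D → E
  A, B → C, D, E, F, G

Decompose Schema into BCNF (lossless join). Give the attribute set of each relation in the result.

Candidate key of the original relation: {A, B}.
{A, B, C, D, E, F, G}: {A, D, G} determines {A, C, D, E, G} here but is not a superkey — split on A, D, G → C, E, giving {A, C, D, E, G} and {A, B, D, F, G}.
{A, C, D, E, G}: {C} determines {C, D, E} here but is not a superkey — split on C → D, E, giving {C, D, E} and {A, C, G}.
{C, D, E}: {D} determines {D, E} here but is not a superkey — split on D → E, giving {D, E} and {C, D}.
{D, E}: every determinant is a superkey — BCNF.
{C, D}: every determinant is a superkey — BCNF.
{A, C, G}: every determinant is a superkey — BCNF.
{A, B, D, F, G}: every determinant is a superkey — BCNF.

{A, B, D, F, G}; {A, C, G}; {C, D}; {D, E}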